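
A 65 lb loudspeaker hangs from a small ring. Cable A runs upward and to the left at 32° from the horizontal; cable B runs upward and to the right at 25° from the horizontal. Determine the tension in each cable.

T_A = 70.24 lb, T_B = 65.73 lb

ΣF_x = 0: −T_A·cos32° + T_B·cos25° = 0 → T_B = 0.935718·T_A.
ΣF_y = 0: T_A·sin32° + T_B·sin25° = 65.
Substitute: T_A·(0.529919 + 0.935718·0.422618) = 65 → T_A = 70.2422 ≈ 70.24 lb.
Then T_B = 0.935718 × 70.2422 = 65.73 lb.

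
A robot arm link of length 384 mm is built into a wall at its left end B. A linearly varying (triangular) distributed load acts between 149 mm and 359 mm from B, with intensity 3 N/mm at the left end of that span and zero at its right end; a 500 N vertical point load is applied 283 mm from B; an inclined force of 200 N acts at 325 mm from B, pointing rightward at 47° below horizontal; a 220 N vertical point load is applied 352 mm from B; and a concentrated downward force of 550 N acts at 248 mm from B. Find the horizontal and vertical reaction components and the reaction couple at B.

Resultant of the triangular load: ½ × 3 × 210 = 315 N, acting at 219 mm from B (one-third of the span from the peak).
ΣF_x = 0: B_x + 200·cos47° = 0 → B_x = -136.4 N.
ΣF_y = 0: B_y − ½·3·210 − 500 − 200·sin47° − 220 − 550 = 0 → B_y = 1731 N.
ΣM about B: M_B − (½·3·210)·219 − 500·283 − 200·sin47°·325 − 220·352 − 550·248 = 0 → M_B = 471900 N·mm.

B_x = -136.4 N, B_y = 1731 N, M_B = 471900 N·mm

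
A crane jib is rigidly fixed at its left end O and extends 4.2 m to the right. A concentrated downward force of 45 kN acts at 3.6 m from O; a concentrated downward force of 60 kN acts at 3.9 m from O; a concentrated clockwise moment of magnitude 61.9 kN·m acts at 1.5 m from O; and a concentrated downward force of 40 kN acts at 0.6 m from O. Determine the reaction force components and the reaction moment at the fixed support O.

O_x = 0, O_y = 145.0 kN, M_O = 481.9 kN·m

ΣF_x = 0: O_x = 0.
ΣF_y = 0: O_y − 45 − 60 − 40 = 0 → O_y = 145.0 kN.
ΣM about O: M_O − 45·3.6 − 60·3.9 − 61.9 − 40·0.6 = 0 → M_O = 481.9 kN·m.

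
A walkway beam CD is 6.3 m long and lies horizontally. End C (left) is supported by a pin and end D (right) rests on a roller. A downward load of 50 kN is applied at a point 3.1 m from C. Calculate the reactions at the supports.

Moments about C: D_y·6.3 − 50·3.1 = 0 → D_y = 155/6.3 = 24.6032 ≈ 24.60 kN.
ΣF_y = 0: C_y + 24.6032 − 50 = 0 → C_y = 25.40 kN.
ΣF_x = 0: no horizontal applied forces, so C_x = 0.

C_x = 0, C_y = 25.40 kN, D_y = 24.60 kN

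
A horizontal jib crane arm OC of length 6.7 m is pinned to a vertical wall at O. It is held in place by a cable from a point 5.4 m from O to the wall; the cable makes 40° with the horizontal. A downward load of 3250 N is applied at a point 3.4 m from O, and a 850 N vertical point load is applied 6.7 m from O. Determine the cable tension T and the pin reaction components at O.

ΣM about O: T·sin40°·5.4 − 3250·3.4 − 850·6.7 = 0 → T = 16745/(5.4·0.642788) = 4824.18 ≈ 4824 N.
ΣF_x = 0: O_x − T·cos40° = 0 → O_x = 4824.18 × 0.766044 = 3696 N.
ΣF_y = 0: O_y + T·sin40° − 3250 − 850 = 0 → O_y = 4100 − 4824.18 × 0.642788 = 999.1 N.

T = 4824 N, O_x = 3696 N, O_y = 999.1 N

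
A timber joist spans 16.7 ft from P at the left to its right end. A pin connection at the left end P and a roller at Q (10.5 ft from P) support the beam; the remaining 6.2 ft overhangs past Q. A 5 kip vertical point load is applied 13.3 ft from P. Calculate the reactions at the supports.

ΣM about P: Q_y·10.5 − 5·13.3 = 0 → Q_y = 66.5/10.5 = 6.33333 ≈ 6.333 kip.
ΣF_y = 0: P_y + 6.33333 − 5 = 0 → P_y = -1.333 kip.
ΣF_x = 0: no horizontal applied forces, so P_x = 0.

P_x = 0, P_y = -1.333 kip, Q_y = 6.333 kip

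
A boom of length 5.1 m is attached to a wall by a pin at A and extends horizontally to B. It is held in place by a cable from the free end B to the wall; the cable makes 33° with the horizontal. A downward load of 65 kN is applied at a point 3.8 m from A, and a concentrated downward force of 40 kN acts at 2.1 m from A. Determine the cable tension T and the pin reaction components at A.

ΣM about A: T·sin33°·5.1 − 65·3.8 − 40·2.1 = 0 → T = 331/(5.1·0.544639) = 119.165 ≈ 119.2 kN.
ΣF_x = 0: A_x − T·cos33° = 0 → A_x = 119.165 × 0.838671 = 99.94 kN.
ΣF_y = 0: A_y + T·sin33° − 65 − 40 = 0 → A_y = 105 − 119.165 × 0.544639 = 40.10 kN.

T = 119.2 kN, A_x = 99.94 kN, A_y = 40.10 kN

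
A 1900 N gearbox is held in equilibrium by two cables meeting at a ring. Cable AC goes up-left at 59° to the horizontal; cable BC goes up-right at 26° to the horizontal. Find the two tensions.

ΣF_x = 0: −T_AC·cos59° + T_BC·cos26° = 0 → T_BC = 0.573032·T_AC.
ΣF_y = 0: T_AC·sin59° + T_BC·sin26° = 1900.
Substitute: T_AC·(0.857167 + 0.573032·0.438371) = 1900 → T_AC = 1714.23 ≈ 1714 N.
Then T_BC = 0.573032 × 1714.23 = 982.3 N.

T_AC = 1714 N, T_BC = 982.3 N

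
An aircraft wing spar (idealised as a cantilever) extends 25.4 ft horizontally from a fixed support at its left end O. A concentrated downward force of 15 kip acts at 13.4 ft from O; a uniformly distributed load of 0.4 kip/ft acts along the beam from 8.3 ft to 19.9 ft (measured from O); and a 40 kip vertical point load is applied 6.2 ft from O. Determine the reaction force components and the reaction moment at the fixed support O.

O_x = 0, O_y = 59.64 kip, M_O = 514.4 kip·ft

Resultant of the distributed load: 0.4 × 11.6 = 4.64 kip at 14.1 ft from O.
ΣF_x = 0: O_x = 0.
ΣF_y = 0: O_y − 15 − 0.4·11.6 − 40 = 0 → O_y = 59.64 kip.
ΣM about O: M_O − 15·13.4 − (0.4·11.6)·14.1 − 40·6.2 = 0 → M_O = 514.4 kip·ft.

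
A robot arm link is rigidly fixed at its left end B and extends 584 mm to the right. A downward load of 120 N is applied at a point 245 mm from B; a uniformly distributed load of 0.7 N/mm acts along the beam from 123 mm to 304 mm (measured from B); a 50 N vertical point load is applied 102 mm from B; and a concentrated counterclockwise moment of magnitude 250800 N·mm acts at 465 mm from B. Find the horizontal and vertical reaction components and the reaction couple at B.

Resultant of the distributed load: 0.7 × 181 = 126.7 N at 213.5 mm from B.
ΣF_x = 0: B_x = 0.
ΣF_y = 0: B_y − 120 − 0.7·181 − 50 = 0 → B_y = 296.7 N.
ΣM about B: M_B − 120·245 − (0.7·181)·213.5 − 50·102 + 250800 = 0 → M_B = -189200 N·mm.

B_x = 0, B_y = 296.7 N, M_B = -189200 N·mm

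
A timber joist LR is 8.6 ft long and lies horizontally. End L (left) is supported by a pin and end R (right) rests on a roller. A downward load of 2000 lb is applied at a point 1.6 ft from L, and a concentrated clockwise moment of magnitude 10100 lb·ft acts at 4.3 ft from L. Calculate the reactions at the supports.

Taking moments about L: R_y·8.6 − 2000·1.6 − 10100 = 0 → R_y = 13300/8.6 = 1546.51 ≈ 1547 lb.
ΣF_y = 0: L_y + 1546.51 − 2000 = 0 → L_y = 453.5 lb.
ΣF_x = 0: no horizontal applied forces, so L_x = 0.

L_x = 0, L_y = 453.5 lb, R_y = 1547 lb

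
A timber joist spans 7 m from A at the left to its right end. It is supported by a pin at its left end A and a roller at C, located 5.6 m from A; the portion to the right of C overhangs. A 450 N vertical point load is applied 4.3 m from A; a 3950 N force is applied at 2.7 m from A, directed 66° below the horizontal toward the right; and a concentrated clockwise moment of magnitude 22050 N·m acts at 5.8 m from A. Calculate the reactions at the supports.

A_x = -1607 N, A_y = -1964 N, C_y = 6023 N

Moments about A: C_y·5.6 − 450·4.3 − 3950·sin66°·2.7 − 22050 = 0 → C_y = 33728/5.6 = 6022.86 ≈ 6023 N.
ΣF_y = 0: A_y + 6022.86 − 450 − 3950·sin66° = 0 → A_y = -1964 N.
ΣF_x = 0: A_x + 3950·cos66° = 0 → A_x = -1607 N.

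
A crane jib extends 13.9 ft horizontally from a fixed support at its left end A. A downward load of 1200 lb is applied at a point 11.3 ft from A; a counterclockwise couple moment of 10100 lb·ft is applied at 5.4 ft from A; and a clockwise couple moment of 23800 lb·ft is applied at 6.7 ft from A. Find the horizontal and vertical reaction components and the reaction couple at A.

ΣF_x = 0: A_x = 0.
ΣF_y = 0: A_y − 1200 = 0 → A_y = 1200 lb.
ΣM about A: M_A − 1200·11.3 + 10100 − 23800 = 0 → M_A = 27260 lb·ft.

A_x = 0, A_y = 1200 lb, M_A = 27260 lb·ft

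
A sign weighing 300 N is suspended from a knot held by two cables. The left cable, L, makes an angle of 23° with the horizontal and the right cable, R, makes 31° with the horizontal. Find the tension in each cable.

ΣF_x = 0: −T_L·cos23° + T_R·cos31° = 0 → T_R = 1.07389·T_L.
ΣF_y = 0: T_L·sin23° + T_R·sin31° = 300.
Substitute: T_L·(0.390731 + 1.07389·0.515038) = 300 → T_L = 317.855 ≈ 317.9 N.
Then T_R = 1.07389 × 317.855 = 341.3 N.

T_L = 317.9 N, T_R = 341.3 N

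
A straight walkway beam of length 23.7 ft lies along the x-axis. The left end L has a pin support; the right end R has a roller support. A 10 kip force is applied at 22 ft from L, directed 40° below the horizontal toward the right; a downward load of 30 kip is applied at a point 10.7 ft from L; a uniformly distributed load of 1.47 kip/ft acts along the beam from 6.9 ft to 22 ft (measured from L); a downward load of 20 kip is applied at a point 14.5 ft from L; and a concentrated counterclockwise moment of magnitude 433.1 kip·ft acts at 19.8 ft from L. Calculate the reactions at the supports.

Resultant of the distributed load: 1.47 × 15.1 = 22.197 kip at 14.45 ft from L.
Taking moments about L: R_y·23.7 − 10·sin40°·22 − 30·10.7 − (1.47·15.1)·14.45 − 20·14.5 + 433.1 = 0 → R_y = 640.06/23.7 = 27.0068 ≈ 27.01 kip.
ΣF_y = 0: L_y + 27.0068 − 10·sin40° − 30 − 1.47·15.1 − 20 = 0 → L_y = 51.62 kip.
ΣF_x = 0: L_x + 10·cos40° = 0 → L_x = -7.660 kip.

L_x = -7.660 kip, L_y = 51.62 kip, R_y = 27.01 kip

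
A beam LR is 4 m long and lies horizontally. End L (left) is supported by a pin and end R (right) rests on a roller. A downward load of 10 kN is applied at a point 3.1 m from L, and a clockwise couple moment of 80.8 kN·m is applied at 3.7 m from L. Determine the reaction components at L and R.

Taking moments about L: R_y·4 − 10·3.1 − 80.8 = 0 → R_y = 111.8/4 = 27.95 kN.
ΣF_y = 0: L_y + 27.95 − 10 = 0 → L_y = -17.95 kN.
ΣF_x = 0: no horizontal applied forces, so L_x = 0.

L_x = 0, L_y = -17.95 kN, R_y = 27.95 kN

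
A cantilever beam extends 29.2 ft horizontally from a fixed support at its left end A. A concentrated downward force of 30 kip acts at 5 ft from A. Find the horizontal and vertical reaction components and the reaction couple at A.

A_x = 0, A_y = 30.00 kip, M_A = 150.0 kip·ft

ΣF_x = 0: A_x = 0.
ΣF_y = 0: A_y − 30 = 0 → A_y = 30.00 kip.
ΣM about A: M_A − 30·5 = 0 → M_A = 150.0 kip·ft.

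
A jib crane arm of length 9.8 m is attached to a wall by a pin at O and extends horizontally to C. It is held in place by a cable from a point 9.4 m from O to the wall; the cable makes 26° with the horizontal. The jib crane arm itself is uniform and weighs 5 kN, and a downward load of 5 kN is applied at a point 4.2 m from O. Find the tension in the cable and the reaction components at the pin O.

T = 11.04 kN, O_x = 9.924 kN, O_y = 5.160 kN

ΣM about O: T·sin26°·9.4 − 5·4.9 − 5·4.2 = 0 → T = 45.5/(9.4·0.438371) = 11.0418 ≈ 11.04 kN.
ΣF_x = 0: O_x − T·cos26° = 0 → O_x = 11.0418 × 0.898794 = 9.924 kN.
ΣF_y = 0: O_y + T·sin26° − 5 − 5 = 0 → O_y = 10 − 11.0418 × 0.438371 = 5.160 kN.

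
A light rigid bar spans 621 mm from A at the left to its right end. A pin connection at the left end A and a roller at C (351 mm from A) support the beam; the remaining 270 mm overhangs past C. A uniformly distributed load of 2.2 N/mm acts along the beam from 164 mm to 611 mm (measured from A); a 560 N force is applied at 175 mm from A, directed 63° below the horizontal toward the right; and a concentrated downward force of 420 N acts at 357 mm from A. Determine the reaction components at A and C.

A_x = -254.2 N, A_y = 140.8 N, C_y = 1762 N

Resultant of the distributed load: 2.2 × 447 = 983.4 N at 387.5 mm from A.
ΣM about A: C_y·351 − (2.2·447)·387.5 − 560·sin63°·175 − 420·357 = 0 → C_y = 618326/351 = 1761.61 ≈ 1762 N.
ΣF_y = 0: A_y + 1761.61 − 2.2·447 − 560·sin63° − 420 = 0 → A_y = 140.8 N.
ΣF_x = 0: A_x + 560·cos63° = 0 → A_x = -254.2 N.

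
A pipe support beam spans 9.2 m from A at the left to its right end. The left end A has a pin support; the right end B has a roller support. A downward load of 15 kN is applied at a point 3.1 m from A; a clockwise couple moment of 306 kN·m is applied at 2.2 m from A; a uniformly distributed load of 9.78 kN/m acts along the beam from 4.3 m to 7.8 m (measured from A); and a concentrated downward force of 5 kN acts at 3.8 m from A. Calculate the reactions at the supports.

Resultant of the distributed load: 9.78 × 3.5 = 34.23 kN at 6.05 m from A.
Taking moments about A: B_y·9.2 − 15·3.1 − 306 − (9.78·3.5)·6.05 − 5·3.8 = 0 → B_y = 578.5915/9.2 = 62.8904 ≈ 62.89 kN.
ΣF_y = 0: A_y + 62.8904 − 15 − 9.78·3.5 − 5 = 0 → A_y = -8.660 kN.
ΣF_x = 0: no horizontal applied forces, so A_x = 0.

A_x = 0, A_y = -8.660 kN, B_y = 62.89 kN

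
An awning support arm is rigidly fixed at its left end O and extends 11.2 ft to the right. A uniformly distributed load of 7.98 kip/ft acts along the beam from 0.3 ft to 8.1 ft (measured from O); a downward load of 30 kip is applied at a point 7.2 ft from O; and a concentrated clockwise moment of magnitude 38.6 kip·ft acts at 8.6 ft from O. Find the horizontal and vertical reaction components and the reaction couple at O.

O_x = 0, O_y = 92.24 kip, M_O = 516.0 kip·ft

Resultant of the distributed load: 7.98 × 7.8 = 62.244 kip at 4.2 ft from O.
ΣF_x = 0: O_x = 0.
ΣF_y = 0: O_y − 7.98·7.8 − 30 = 0 → O_y = 92.24 kip.
ΣM about O: M_O − (7.98·7.8)·4.2 − 30·7.2 − 38.6 = 0 → M_O = 516.0 kip·ft.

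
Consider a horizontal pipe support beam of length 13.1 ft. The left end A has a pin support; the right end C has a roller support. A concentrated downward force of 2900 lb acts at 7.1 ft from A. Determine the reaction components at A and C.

ΣM about A: C_y·13.1 − 2900·7.1 = 0 → C_y = 20590/13.1 = 1571.76 ≈ 1572 lb.
ΣF_y = 0: A_y + 1571.76 − 2900 = 0 → A_y = 1328 lb.
ΣF_x = 0: no horizontal applied forces, so A_x = 0.

A_x = 0, A_y = 1328 lb, C_y = 1572 lb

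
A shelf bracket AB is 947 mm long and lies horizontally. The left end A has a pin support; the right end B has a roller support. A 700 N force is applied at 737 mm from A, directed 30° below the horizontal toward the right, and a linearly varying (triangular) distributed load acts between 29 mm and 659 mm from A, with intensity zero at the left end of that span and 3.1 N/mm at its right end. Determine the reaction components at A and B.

Resultant of the triangular load: ½ × 3.1 × 630 = 976.5 N, acting at 449 mm from A (one-third of the span from the peak).
Moments about A: B_y·947 − 700·sin30°·737 − (½·3.1·630)·449 = 0 → B_y = 696398.5/947 = 735.373 ≈ 735.4 N.
ΣF_y = 0: A_y + 735.373 − 700·sin30° − ½·3.1·630 = 0 → A_y = 591.1 N.
ΣF_x = 0: A_x + 700·cos30° = 0 → A_x = -606.2 N.

A_x = -606.2 N, A_y = 591.1 N, B_y = 735.4 N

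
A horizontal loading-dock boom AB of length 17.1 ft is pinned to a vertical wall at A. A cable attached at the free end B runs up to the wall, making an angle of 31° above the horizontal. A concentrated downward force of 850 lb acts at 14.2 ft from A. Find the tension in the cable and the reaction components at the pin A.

ΣM about A: T·sin31°·17.1 − 850·14.2 = 0 → T = 12070/(17.1·0.515038) = 1370.48 ≈ 1370 lb.
ΣF_x = 0: A_x − T·cos31° = 0 → A_x = 1370.48 × 0.857167 = 1175 lb.
ΣF_y = 0: A_y + T·sin31° − 850 = 0 → A_y = 850 − 1370.48 × 0.515038 = 144.2 lb.

T = 1370 lb, A_x = 1175 lb, A_y = 144.2 lb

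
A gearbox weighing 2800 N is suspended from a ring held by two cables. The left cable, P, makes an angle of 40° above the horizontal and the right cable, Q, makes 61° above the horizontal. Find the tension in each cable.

T_P = 1383 N, T_Q = 2185 N

ΣF_x = 0: −T_P·cos40° + T_Q·cos61° = 0 → T_Q = 1.58009·T_P.
ΣF_y = 0: T_P·sin40° + T_Q·sin61° = 2800.
Substitute: T_P·(0.642788 + 1.58009·0.87462) = 2800 → T_P = 1382.88 ≈ 1383 N.
Then T_Q = 1.58009 × 1382.88 = 2185 N.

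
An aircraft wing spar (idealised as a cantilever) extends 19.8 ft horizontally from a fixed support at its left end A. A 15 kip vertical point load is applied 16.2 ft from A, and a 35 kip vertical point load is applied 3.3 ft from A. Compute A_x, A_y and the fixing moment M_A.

A_x = 0, A_y = 50.00 kip, M_A = 358.5 kip·ft

ΣF_x = 0: A_x = 0.
ΣF_y = 0: A_y − 15 − 35 = 0 → A_y = 50.00 kip.
ΣM about A: M_A − 15·16.2 − 35·3.3 = 0 → M_A = 358.5 kip·ft.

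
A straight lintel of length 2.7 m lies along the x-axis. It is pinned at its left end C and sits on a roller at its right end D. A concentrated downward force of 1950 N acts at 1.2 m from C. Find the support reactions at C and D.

ΣM about C: D_y·2.7 − 1950·1.2 = 0 → D_y = 2340/2.7 = 866.667 ≈ 866.7 N.
ΣF_y = 0: C_y + 866.667 − 1950 = 0 → C_y = 1083 N.
ΣF_x = 0: no horizontal applied forces, so C_x = 0.

C_x = 0, C_y = 1083 N, D_y = 866.7 N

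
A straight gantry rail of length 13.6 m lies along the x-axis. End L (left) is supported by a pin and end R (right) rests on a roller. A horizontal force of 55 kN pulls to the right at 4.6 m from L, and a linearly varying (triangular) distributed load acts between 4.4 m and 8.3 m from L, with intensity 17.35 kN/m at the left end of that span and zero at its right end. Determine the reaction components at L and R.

Resultant of the triangular load: ½ × 17.35 × 3.9 = 33.8325 kN, acting at 5.7 m from L (one-third of the span from the peak).
Taking moments about L: R_y·13.6 − (½·17.35·3.9)·5.7 = 0 → R_y = 192.84525/13.6 = 14.1798 ≈ 14.18 kN.
ΣF_y = 0: L_y + 14.1798 − ½·17.35·3.9 = 0 → L_y = 19.65 kN.
ΣF_x = 0: L_x + 55 = 0 → L_x = -55.00 kN.

L_x = -55.00 kN, L_y = 19.65 kN, R_y = 14.18 kN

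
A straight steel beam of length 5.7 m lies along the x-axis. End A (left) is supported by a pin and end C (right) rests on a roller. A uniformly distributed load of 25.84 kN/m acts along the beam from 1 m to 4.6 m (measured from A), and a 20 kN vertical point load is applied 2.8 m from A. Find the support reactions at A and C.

A_x = 0, A_y = 57.50 kN, C_y = 55.52 kN

Resultant of the distributed load: 25.84 × 3.6 = 93.024 kN at 2.8 m from A.
Taking moments about A: C_y·5.7 − (25.84·3.6)·2.8 − 20·2.8 = 0 → C_y = 316.4672/5.7 = 55.5206 ≈ 55.52 kN.
ΣF_y = 0: A_y + 55.5206 − 25.84·3.6 − 20 = 0 → A_y = 57.50 kN.
ΣF_x = 0: no horizontal applied forces, so A_x = 0.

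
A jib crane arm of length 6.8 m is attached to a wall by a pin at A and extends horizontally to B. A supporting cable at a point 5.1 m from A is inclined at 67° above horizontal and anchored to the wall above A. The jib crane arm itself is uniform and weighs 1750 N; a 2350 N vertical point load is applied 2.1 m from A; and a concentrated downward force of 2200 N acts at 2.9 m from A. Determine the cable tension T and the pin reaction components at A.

ΣM about A: T·sin67°·5.1 − 1750·3.4 − 2350·2.1 − 2200·2.9 = 0 → T = 17265/(5.1·0.920505) = 3677.65 ≈ 3678 N.
ΣF_x = 0: A_x − T·cos67° = 0 → A_x = 3677.65 × 0.390731 = 1437 N.
ΣF_y = 0: A_y + T·sin67° − 1750 − 2350 − 2200 = 0 → A_y = 6300 − 3677.65 × 0.920505 = 2915 N.

T = 3678 N, A_x = 1437 N, A_y = 2915 N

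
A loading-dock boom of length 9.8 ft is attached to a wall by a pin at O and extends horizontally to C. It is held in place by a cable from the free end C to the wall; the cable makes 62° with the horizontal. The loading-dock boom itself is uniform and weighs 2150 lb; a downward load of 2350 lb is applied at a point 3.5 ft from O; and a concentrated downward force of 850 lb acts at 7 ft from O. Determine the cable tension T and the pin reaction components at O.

T = 2856 lb, O_x = 1341 lb, O_y = 2829 lb

ΣM about O: T·sin62°·9.8 − 2150·4.9 − 2350·3.5 − 850·7 = 0 → T = 24710/(9.8·0.882948) = 2855.69 ≈ 2856 lb.
ΣF_x = 0: O_x − T·cos62° = 0 → O_x = 2855.69 × 0.469472 = 1341 lb.
ΣF_y = 0: O_y + T·sin62° − 2150 − 2350 − 850 = 0 → O_y = 5350 − 2855.69 × 0.882948 = 2829 lb.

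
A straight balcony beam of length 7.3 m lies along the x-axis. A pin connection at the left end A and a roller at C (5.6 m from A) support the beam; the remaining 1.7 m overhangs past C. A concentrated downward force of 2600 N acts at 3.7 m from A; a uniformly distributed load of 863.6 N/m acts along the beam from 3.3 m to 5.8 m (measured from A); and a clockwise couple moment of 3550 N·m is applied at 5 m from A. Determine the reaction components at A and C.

A_x = 0, A_y = 653.0 N, C_y = 4106 N

Resultant of the distributed load: 863.6 × 2.5 = 2159 N at 4.55 m from A.
ΣM about A: C_y·5.6 − 2600·3.7 − (863.6·2.5)·4.55 − 3550 = 0 → C_y = 22993.45/5.6 = 4105.97 ≈ 4106 N.
ΣF_y = 0: A_y + 4105.97 − 2600 − 863.6·2.5 = 0 → A_y = 653.0 N.
ΣF_x = 0: no horizontal applied forces, so A_x = 0.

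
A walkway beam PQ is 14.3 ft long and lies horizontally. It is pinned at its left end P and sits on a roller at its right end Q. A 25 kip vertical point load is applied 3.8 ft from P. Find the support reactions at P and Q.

ΣM about P: Q_y·14.3 − 25·3.8 = 0 → Q_y = 95/14.3 = 6.64336 ≈ 6.643 kip.
ΣF_y = 0: P_y + 6.64336 − 25 = 0 → P_y = 18.36 kip.
ΣF_x = 0: no horizontal applied forces, so P_x = 0.

P_x = 0, P_y = 18.36 kip, Q_y = 6.643 kip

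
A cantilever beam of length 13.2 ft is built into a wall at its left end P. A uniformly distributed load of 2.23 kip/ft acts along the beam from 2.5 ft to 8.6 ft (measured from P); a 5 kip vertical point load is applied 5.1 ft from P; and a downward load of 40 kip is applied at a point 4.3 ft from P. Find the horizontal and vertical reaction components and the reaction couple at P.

P_x = 0, P_y = 58.60 kip, M_P = 273.0 kip·ft

Resultant of the distributed load: 2.23 × 6.1 = 13.603 kip at 5.55 ft from P.
ΣF_x = 0: P_x = 0.
ΣF_y = 0: P_y − 2.23·6.1 − 5 − 40 = 0 → P_y = 58.60 kip.
ΣM about P: M_P − (2.23·6.1)·5.55 − 5·5.1 − 40·4.3 = 0 → M_P = 273.0 kip·ft.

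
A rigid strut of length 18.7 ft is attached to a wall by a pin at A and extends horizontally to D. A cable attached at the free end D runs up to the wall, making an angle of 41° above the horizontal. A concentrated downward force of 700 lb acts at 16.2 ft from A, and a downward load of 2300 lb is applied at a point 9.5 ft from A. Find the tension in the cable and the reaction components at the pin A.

T = 2705 lb, A_x = 2042 lb, A_y = 1225 lb

ΣM about A: T·sin41°·18.7 − 700·16.2 − 2300·9.5 = 0 → T = 33190/(18.7·0.656059) = 2705.35 ≈ 2705 lb.
ΣF_x = 0: A_x − T·cos41° = 0 → A_x = 2705.35 × 0.75471 = 2042 lb.
ΣF_y = 0: A_y + T·sin41° − 700 − 2300 = 0 → A_y = 3000 − 2705.35 × 0.656059 = 1225 lb.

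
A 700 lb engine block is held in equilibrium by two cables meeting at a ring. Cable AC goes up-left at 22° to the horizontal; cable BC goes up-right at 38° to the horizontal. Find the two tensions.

ΣF_x = 0: −T_AC·cos22° + T_BC·cos38° = 0 → T_BC = 1.17661·T_AC.
ΣF_y = 0: T_AC·sin22° + T_BC·sin38° = 700.
Substitute: T_AC·(0.374607 + 1.17661·0.615661) = 700 → T_AC = 636.943 ≈ 636.9 lb.
Then T_BC = 1.17661 × 636.943 = 749.4 lb.

T_AC = 636.9 lb, T_BC = 749.4 lb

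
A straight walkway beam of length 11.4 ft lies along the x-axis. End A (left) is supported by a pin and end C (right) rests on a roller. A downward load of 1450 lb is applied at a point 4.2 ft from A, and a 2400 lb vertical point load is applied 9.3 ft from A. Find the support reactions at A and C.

A_x = 0, A_y = 1358 lb, C_y = 2492 lb

Moments about A: C_y·11.4 − 1450·4.2 − 2400·9.3 = 0 → C_y = 28410/11.4 = 2492.11 ≈ 2492 lb.
ΣF_y = 0: A_y + 2492.11 − 1450 − 2400 = 0 → A_y = 1358 lb.
ΣF_x = 0: no horizontal applied forces, so A_x = 0.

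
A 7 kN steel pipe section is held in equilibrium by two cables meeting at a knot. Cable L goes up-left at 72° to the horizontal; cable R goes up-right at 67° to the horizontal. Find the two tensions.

T_L = 4.169 kN, T_R = 3.297 kN

ΣF_x = 0: −T_L·cos72° + T_R·cos67° = 0 → T_R = 0.790869·T_L.
ΣF_y = 0: T_L·sin72° + T_R·sin67° = 7.
Substitute: T_L·(0.951057 + 0.790869·0.920505) = 7 → T_L = 4.16901 ≈ 4.169 kN.
Then T_R = 0.790869 × 4.16901 = 3.297 kN.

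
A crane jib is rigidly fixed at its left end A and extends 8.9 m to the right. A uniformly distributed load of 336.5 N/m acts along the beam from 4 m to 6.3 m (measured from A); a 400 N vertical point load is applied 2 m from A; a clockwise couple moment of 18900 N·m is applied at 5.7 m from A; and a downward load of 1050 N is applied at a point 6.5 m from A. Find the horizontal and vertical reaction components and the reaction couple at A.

Resultant of the distributed load: 336.5 × 2.3 = 773.95 N at 5.15 m from A.
ΣF_x = 0: A_x = 0.
ΣF_y = 0: A_y − 336.5·2.3 − 400 − 1050 = 0 → A_y = 2224 N.
ΣM about A: M_A − (336.5·2.3)·5.15 − 400·2 − 18900 − 1050·6.5 = 0 → M_A = 30510 N·m.

A_x = 0, A_y = 2224 N, M_A = 30510 N·m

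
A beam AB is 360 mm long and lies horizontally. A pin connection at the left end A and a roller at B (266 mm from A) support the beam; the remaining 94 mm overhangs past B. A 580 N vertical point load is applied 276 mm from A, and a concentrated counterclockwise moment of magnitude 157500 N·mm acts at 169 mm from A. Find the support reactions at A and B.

Taking moments about A: B_y·266 − 580·276 + 157500 = 0 → B_y = 2580/266 = 9.69925 ≈ 9.699 N.
ΣF_y = 0: A_y + 9.69925 − 580 = 0 → A_y = 570.3 N.
ΣF_x = 0: no horizontal applied forces, so A_x = 0.

A_x = 0, A_y = 570.3 N, B_y = 9.699 N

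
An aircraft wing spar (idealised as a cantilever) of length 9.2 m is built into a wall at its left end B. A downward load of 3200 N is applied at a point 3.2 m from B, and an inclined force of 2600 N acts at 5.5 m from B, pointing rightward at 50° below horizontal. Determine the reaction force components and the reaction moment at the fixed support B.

B_x = -1671 N, B_y = 5192 N, M_B = 21190 N·m

ΣF_x = 0: B_x + 2600·cos50° = 0 → B_x = -1671 N.
ΣF_y = 0: B_y − 3200 − 2600·sin50° = 0 → B_y = 5192 N.
ΣM about B: M_B − 3200·3.2 − 2600·sin50°·5.5 = 0 → M_B = 21190 N·m.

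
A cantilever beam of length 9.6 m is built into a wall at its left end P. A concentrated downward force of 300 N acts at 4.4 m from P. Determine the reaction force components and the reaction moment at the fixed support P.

P_x = 0, P_y = 300.0 N, M_P = 1320 N·m

ΣF_x = 0: P_x = 0.
ΣF_y = 0: P_y − 300 = 0 → P_y = 300.0 N.
ΣM about P: M_P − 300·4.4 = 0 → M_P = 1320 N·m.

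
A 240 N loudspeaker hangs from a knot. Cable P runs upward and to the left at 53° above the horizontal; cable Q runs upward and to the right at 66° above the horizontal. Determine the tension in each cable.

T_P = 111.6 N, T_Q = 165.1 N

ΣF_x = 0: −T_P·cos53° + T_Q·cos66° = 0 → T_Q = 1.47962·T_P.
ΣF_y = 0: T_P·sin53° + T_Q·sin66° = 240.
Substitute: T_P·(0.798636 + 1.47962·0.913545) = 240 → T_P = 111.61 ≈ 111.6 N.
Then T_Q = 1.47962 × 111.61 = 165.1 N.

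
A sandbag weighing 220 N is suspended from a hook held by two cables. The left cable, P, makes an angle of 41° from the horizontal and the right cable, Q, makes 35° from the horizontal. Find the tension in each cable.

ΣF_x = 0: −T_P·cos41° + T_Q·cos35° = 0 → T_Q = 0.92133·T_P.
ΣF_y = 0: T_P·sin41° + T_Q·sin35° = 220.
Substitute: T_P·(0.656059 + 0.92133·0.573576) = 220 → T_P = 185.731 ≈ 185.7 N.
Then T_Q = 0.92133 × 185.731 = 171.1 N.

T_P = 185.7 N, T_Q = 171.1 N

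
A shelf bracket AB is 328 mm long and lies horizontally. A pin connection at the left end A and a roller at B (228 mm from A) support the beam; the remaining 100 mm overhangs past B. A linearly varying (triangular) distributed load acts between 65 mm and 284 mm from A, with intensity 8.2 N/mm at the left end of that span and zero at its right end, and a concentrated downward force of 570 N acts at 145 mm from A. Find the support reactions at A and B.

Resultant of the triangular load: ½ × 8.2 × 219 = 897.9 N, acting at 138 mm from A (one-third of the span from the peak).
Taking moments about A: B_y·228 − (½·8.2·219)·138 − 570·145 = 0 → B_y = 206560.2/228 = 905.966 ≈ 906.0 N.
ΣF_y = 0: A_y + 905.966 − ½·8.2·219 − 570 = 0 → A_y = 561.9 N.
ΣF_x = 0: no horizontal applied forces, so A_x = 0.

A_x = 0, A_y = 561.9 N, B_y = 906.0 N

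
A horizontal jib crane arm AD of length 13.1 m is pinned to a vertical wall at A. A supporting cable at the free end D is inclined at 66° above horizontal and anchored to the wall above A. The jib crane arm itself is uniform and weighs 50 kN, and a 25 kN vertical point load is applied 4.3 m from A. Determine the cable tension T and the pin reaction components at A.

ΣM about A: T·sin66°·13.1 − 50·6.55 − 25·4.3 = 0 → T = 435/(13.1·0.913545) = 36.3486 ≈ 36.35 kN.
ΣF_x = 0: A_x − T·cos66° = 0 → A_x = 36.3486 × 0.406737 = 14.78 kN.
ΣF_y = 0: A_y + T·sin66° − 50 − 25 = 0 → A_y = 75 − 36.3486 × 0.913545 = 41.79 kN.

T = 36.35 kN, A_x = 14.78 kN, A_y = 41.79 kN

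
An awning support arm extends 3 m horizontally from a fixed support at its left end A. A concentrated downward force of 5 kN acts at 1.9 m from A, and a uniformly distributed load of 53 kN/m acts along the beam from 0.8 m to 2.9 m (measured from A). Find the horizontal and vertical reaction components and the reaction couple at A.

A_x = 0, A_y = 116.3 kN, M_A = 215.4 kN·m

Resultant of the distributed load: 53 × 2.1 = 111.3 kN at 1.85 m from A.
ΣF_x = 0: A_x = 0.
ΣF_y = 0: A_y − 5 − 53·2.1 = 0 → A_y = 116.3 kN.
ΣM about A: M_A − 5·1.9 − (53·2.1)·1.85 = 0 → M_A = 215.4 kN·m.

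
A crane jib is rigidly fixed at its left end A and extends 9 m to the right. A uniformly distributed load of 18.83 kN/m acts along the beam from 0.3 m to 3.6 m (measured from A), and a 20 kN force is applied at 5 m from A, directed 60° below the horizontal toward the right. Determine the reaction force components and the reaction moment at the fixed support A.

Resultant of the distributed load: 18.83 × 3.3 = 62.139 kN at 1.95 m from A.
ΣF_x = 0: A_x + 20·cos60° = 0 → A_x = -10.00 kN.
ΣF_y = 0: A_y − 18.83·3.3 − 20·sin60° = 0 → A_y = 79.46 kN.
ΣM about A: M_A − (18.83·3.3)·1.95 − 20·sin60°·5 = 0 → M_A = 207.8 kN·m.

A_x = -10.00 kN, A_y = 79.46 kN, M_A = 207.8 kN·m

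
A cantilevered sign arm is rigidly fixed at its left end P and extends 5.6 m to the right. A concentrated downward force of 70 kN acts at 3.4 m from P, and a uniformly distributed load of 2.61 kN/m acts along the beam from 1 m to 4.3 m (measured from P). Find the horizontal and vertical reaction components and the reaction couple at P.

Resultant of the distributed load: 2.61 × 3.3 = 8.613 kN at 2.65 m from P.
ΣF_x = 0: P_x = 0.
ΣF_y = 0: P_y − 70 − 2.61·3.3 = 0 → P_y = 78.61 kN.
ΣM about P: M_P − 70·3.4 − (2.61·3.3)·2.65 = 0 → M_P = 260.8 kN·m.

P_x = 0, P_y = 78.61 kN, M_P = 260.8 kN·m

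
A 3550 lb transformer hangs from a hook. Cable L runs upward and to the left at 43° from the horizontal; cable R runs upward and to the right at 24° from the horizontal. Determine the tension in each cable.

ΣF_x = 0: −T_L·cos43° + T_R·cos24° = 0 → T_R = 0.800566·T_L.
ΣF_y = 0: T_L·sin43° + T_R·sin24° = 3550.
Substitute: T_L·(0.681998 + 0.800566·0.406737) = 3550 → T_L = 3523.16 ≈ 3523 lb.
Then T_R = 0.800566 × 3523.16 = 2821 lb.

T_L = 3523 lb, T_R = 2821 lb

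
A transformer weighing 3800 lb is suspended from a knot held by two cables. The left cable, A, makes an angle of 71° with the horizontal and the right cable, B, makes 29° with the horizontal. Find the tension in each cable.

T_A = 3375 lb, T_B = 1256 lb

ΣF_x = 0: −T_A·cos71° + T_B·cos29° = 0 → T_B = 0.37224·T_A.
ΣF_y = 0: T_A·sin71° + T_B·sin29° = 3800.
Substitute: T_A·(0.945519 + 0.37224·0.48481) = 3800 → T_A = 3374.82 ≈ 3375 lb.
Then T_B = 0.37224 × 3374.82 = 1256 lb.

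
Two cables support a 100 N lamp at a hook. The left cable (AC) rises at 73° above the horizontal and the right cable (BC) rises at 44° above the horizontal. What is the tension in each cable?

T_AC = 80.73 N, T_BC = 32.81 N

ΣF_x = 0: −T_AC·cos73° + T_BC·cos44° = 0 → T_BC = 0.406444·T_AC.
ΣF_y = 0: T_AC·sin73° + T_BC·sin44° = 100.
Substitute: T_AC·(0.956305 + 0.406444·0.694658) = 100 → T_AC = 80.7334 ≈ 80.73 N.
Then T_BC = 0.406444 × 80.7334 = 32.81 N.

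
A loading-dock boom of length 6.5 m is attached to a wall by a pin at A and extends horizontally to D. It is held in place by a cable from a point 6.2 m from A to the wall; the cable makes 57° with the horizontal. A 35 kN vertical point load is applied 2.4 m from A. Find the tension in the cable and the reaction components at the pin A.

ΣM about A: T·sin57°·6.2 − 35·2.4 = 0 → T = 84/(6.2·0.838671) = 16.1546 ≈ 16.15 kN.
ΣF_x = 0: A_x − T·cos57° = 0 → A_x = 16.1546 × 0.544639 = 8.798 kN.
ΣF_y = 0: A_y + T·sin57° − 35 = 0 → A_y = 35 − 16.1546 × 0.838671 = 21.45 kN.

T = 16.15 kN, A_x = 8.798 kN, A_y = 21.45 kN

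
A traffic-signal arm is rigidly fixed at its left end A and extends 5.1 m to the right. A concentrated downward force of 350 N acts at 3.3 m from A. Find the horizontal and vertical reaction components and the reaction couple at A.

ΣF_x = 0: A_x = 0.
ΣF_y = 0: A_y − 350 = 0 → A_y = 350.0 N.
ΣM about A: M_A − 350·3.3 = 0 → M_A = 1155 N·m.

A_x = 0, A_y = 350.0 N, M_A = 1155 N·m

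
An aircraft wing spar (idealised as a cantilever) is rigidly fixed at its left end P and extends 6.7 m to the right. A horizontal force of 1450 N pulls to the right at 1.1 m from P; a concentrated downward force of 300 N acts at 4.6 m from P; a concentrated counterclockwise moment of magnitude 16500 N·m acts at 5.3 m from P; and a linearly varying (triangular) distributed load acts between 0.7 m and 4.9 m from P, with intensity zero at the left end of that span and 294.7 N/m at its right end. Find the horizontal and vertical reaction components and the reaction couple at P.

Resultant of the triangular load: ½ × 294.7 × 4.2 = 618.87 N, acting at 3.5 m from P (one-third of the span from the peak).
ΣF_x = 0: P_x + 1450 = 0 → P_x = -1450 N.
ΣF_y = 0: P_y − 300 − ½·294.7·4.2 = 0 → P_y = 918.9 N.
ΣM about P: M_P − 300·4.6 + 16500 − (½·294.7·4.2)·3.5 = 0 → M_P = -12950 N·m.

P_x = -1450 N, P_y = 918.9 N, M_P = -12950 N·m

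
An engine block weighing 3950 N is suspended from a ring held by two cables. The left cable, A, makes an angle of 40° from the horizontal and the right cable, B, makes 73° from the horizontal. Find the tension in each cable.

T_A = 1255 N, T_B = 3287 N

ΣF_x = 0: −T_A·cos40° + T_B·cos73° = 0 → T_B = 2.6201·T_A.
ΣF_y = 0: T_A·sin40° + T_B·sin73° = 3950.
Substitute: T_A·(0.642788 + 2.6201·0.956305) = 3950 → T_A = 1254.6 ≈ 1255 N.
Then T_B = 2.6201 × 1254.6 = 3287 N.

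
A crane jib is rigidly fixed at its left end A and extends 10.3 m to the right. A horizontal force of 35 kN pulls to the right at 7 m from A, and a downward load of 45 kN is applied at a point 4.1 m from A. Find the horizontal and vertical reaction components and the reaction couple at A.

ΣF_x = 0: A_x + 35 = 0 → A_x = -35.00 kN.
ΣF_y = 0: A_y − 45 = 0 → A_y = 45.00 kN.
ΣM about A: M_A − 45·4.1 = 0 → M_A = 184.5 kN·m.

A_x = -35.00 kN, A_y = 45.00 kN, M_A = 184.5 kN·m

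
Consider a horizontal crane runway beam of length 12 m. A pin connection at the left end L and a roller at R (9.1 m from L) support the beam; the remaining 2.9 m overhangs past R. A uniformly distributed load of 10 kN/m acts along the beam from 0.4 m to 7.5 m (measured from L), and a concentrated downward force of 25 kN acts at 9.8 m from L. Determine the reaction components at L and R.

L_x = 0, L_y = 38.26 kN, R_y = 57.74 kN

Resultant of the distributed load: 10 × 7.1 = 71 kN at 3.95 m from L.
Taking moments about L: R_y·9.1 − (10·7.1)·3.95 − 25·9.8 = 0 → R_y = 525.45/9.1 = 57.7418 ≈ 57.74 kN.
ΣF_y = 0: L_y + 57.7418 − 10·7.1 − 25 = 0 → L_y = 38.26 kN.
ΣF_x = 0: no horizontal applied forces, so L_x = 0.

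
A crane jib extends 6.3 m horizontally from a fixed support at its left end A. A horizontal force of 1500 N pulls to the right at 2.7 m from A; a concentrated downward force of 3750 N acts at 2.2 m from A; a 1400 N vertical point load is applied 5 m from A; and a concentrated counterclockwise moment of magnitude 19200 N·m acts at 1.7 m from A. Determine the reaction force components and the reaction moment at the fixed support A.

A_x = -1500 N, A_y = 5150 N, M_A = -3950 N·m

ΣF_x = 0: A_x + 1500 = 0 → A_x = -1500 N.
ΣF_y = 0: A_y − 3750 − 1400 = 0 → A_y = 5150 N.
ΣM about A: M_A − 3750·2.2 − 1400·5 + 19200 = 0 → M_A = -3950 N·m.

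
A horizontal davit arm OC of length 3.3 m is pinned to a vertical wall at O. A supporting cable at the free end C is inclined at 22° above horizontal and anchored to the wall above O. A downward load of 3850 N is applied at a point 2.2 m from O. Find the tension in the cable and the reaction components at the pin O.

T = 6852 N, O_x = 6353 N, O_y = 1283 N

ΣM about O: T·sin22°·3.3 − 3850·2.2 = 0 → T = 8470/(3.3·0.374607) = 6851.62 ≈ 6852 N.
ΣF_x = 0: O_x − T·cos22° = 0 → O_x = 6851.62 × 0.927184 = 6353 N.
ΣF_y = 0: O_y + T·sin22° − 3850 = 0 → O_y = 3850 − 6851.62 × 0.374607 = 1283 N.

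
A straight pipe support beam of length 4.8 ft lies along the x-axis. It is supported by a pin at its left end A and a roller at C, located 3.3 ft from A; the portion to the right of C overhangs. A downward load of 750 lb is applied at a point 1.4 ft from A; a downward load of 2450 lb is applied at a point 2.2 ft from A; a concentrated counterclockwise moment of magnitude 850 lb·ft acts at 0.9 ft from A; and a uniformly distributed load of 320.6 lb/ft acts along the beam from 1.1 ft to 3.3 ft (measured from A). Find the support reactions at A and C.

Resultant of the distributed load: 320.6 × 2.2 = 705.32 lb at 2.2 ft from A.
Moments about A: C_y·3.3 − 750·1.4 − 2450·2.2 + 850 − (320.6·2.2)·2.2 = 0 → C_y = 7141.704/3.3 = 2164.15 ≈ 2164 lb.
ΣF_y = 0: A_y + 2164.15 − 750 − 2450 − 320.6·2.2 = 0 → A_y = 1741 lb.
ΣF_x = 0: no horizontal applied forces, so A_x = 0.

A_x = 0, A_y = 1741 lb, C_y = 2164 lb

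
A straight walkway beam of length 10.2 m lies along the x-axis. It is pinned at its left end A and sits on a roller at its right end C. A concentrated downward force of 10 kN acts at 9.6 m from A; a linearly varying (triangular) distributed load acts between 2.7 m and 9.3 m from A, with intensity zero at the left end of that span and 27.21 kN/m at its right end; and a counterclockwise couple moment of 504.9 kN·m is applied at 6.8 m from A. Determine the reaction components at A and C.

A_x = 0, A_y = 77.38 kN, C_y = 22.41 kN

Resultant of the triangular load: ½ × 27.21 × 6.6 = 89.793 kN, acting at 7.1 m from A (one-third of the span from the peak).
Taking moments about A: C_y·10.2 − 10·9.6 − (½·27.21·6.6)·7.1 + 504.9 = 0 → C_y = 228.6303/10.2 = 22.4147 ≈ 22.41 kN.
ΣF_y = 0: A_y + 22.4147 − 10 − ½·27.21·6.6 = 0 → A_y = 77.38 kN.
ΣF_x = 0: no horizontal applied forces, so A_x = 0.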